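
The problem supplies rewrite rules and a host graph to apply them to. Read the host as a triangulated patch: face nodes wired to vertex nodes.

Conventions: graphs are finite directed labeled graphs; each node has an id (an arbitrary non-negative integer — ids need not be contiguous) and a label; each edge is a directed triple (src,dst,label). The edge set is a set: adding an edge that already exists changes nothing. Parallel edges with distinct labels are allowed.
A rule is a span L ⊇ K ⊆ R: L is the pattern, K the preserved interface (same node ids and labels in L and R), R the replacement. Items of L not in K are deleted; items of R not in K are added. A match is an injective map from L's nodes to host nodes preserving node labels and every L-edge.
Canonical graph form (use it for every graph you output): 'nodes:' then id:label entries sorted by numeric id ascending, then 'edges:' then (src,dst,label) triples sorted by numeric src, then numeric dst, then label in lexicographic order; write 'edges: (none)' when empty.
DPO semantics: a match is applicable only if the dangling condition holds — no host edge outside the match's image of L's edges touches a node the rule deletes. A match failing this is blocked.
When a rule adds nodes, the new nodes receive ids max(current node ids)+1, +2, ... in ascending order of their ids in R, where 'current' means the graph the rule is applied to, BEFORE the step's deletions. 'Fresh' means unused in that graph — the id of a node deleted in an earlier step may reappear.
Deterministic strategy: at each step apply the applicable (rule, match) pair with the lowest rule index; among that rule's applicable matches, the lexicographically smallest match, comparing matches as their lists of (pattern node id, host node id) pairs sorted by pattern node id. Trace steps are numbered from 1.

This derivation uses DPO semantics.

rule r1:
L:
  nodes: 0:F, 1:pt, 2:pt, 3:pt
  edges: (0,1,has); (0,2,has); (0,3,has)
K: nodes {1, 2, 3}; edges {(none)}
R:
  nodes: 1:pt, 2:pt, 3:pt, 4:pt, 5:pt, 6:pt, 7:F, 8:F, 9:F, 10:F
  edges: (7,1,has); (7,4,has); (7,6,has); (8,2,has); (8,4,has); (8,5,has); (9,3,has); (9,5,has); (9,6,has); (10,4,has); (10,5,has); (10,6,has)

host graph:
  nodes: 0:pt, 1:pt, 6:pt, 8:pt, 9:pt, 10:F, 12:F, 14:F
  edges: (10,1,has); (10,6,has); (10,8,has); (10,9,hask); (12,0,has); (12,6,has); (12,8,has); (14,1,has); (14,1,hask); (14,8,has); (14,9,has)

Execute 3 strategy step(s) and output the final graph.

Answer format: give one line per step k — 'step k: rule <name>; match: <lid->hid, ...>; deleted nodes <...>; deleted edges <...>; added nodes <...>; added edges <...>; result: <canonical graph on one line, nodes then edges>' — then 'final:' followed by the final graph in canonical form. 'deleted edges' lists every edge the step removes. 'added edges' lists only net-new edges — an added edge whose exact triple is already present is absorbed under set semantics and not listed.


step 1: rule r1; match: 0->12, 1->0, 2->6, 3->8; deleted nodes 12; deleted edges (12,0,has); (12,6,has); (12,8,has); added nodes 15, 16, 17, 18, 19, 20, 21; added edges (18,0,has); (18,15,has); (18,17,has); (19,6,has); (19,15,has); (19,16,has); (20,8,has); (20,16,has); (20,17,has); (21,15,has); (21,16,has); (21,17,has); result: nodes: 0:pt, 1:pt, 6:pt, 8:pt, 9:pt, 10:F, 14:F, 15:pt, 16:pt, 17:pt, 18:F, 19:F, 20:F, 21:F edges: (10,1,has); (10,6,has); (10,8,has); (10,9,hask); (14,1,has); (14,1,hask); (14,8,has); (14,9,has); (18,0,has); (18,15,has); (18,17,has); (19,6,has); (19,15,has); (19,16,has); (20,8,has); (20,16,has); (20,17,has); (21,15,has); (21,16,has); (21,17,has)
step 2: rule r1; match: 0->18, 1->0, 2->15, 3->17; deleted nodes 18; deleted edges (18,0,has); (18,15,has); (18,17,has); added nodes 22, 23, 24, 25, 26, 27, 28; added edges (25,0,has); (25,22,has); (25,24,has); (26,15,has); (26,22,has); (26,23,has); (27,17,has); (27,23,has); (27,24,has); (28,22,has); (28,23,has); (28,24,has); result: nodes: 0:pt, 1:pt, 6:pt, 8:pt, 9:pt, 10:F, 14:F, 15:pt, 16:pt, 17:pt, 19:F, 20:F, 21:F, 22:pt, 23:pt, 24:pt, 25:F, 26:F, 27:F, 28:F edges: (10,1,has); (10,6,has); (10,8,has); (10,9,hask); (14,1,has); (14,1,hask); (14,8,has); (14,9,has); (19,6,has); (19,15,has); (19,16,has); (20,8,has); (20,16,has); (20,17,has); (21,15,has); (21,16,has); (21,17,has); (25,0,has); (25,22,has); (25,24,has); (26,15,has); (26,22,has); (26,23,has); (27,17,has); (27,23,has); (27,24,has); (28,22,has); (28,23,has); (28,24,has)
step 3: rule r1; match: 0->19, 1->6, 2->15, 3->16; deleted nodes 19; deleted edges (19,6,has); (19,15,has); (19,16,has); added nodes 29, 30, 31, 32, 33, 34, 35; added edges (32,6,has); (32,29,has); (32,31,has); (33,15,has); (33,29,has); (33,30,has); (34,16,has); (34,30,has); (34,31,has); (35,29,has); (35,30,has); (35,31,has); result: nodes: 0:pt, 1:pt, 6:pt, 8:pt, 9:pt, 10:F, 14:F, 15:pt, 16:pt, 17:pt, 20:F, 21:F, 22:pt, 23:pt, 24:pt, 25:F, 26:F, 27:F, 28:F, 29:pt, 30:pt, 31:pt, 32:F, 33:F, 34:F, 35:F edges: (10,1,has); (10,6,has); (10,8,has); (10,9,hask); (14,1,has); (14,1,hask); (14,8,has); (14,9,has); (20,8,has); (20,16,has); (20,17,has); (21,15,has); (21,16,has); (21,17,has); (25,0,has); (25,22,has); (25,24,has); (26,15,has); (26,22,has); (26,23,has); (27,17,has); (27,23,has); (27,24,has); (28,22,has); (28,23,has); (28,24,has); (32,6,has); (32,29,has); (32,31,has); (33,15,has); (33,29,has); (33,30,has); (34,16,has); (34,30,has); (34,31,has); (35,29,has); (35,30,has); (35,31,has)
final:
nodes: 0:pt, 1:pt, 6:pt, 8:pt, 9:pt, 10:F, 14:F, 15:pt, 16:pt, 17:pt, 20:F, 21:F, 22:pt, 23:pt, 24:pt, 25:F, 26:F, 27:F, 28:F, 29:pt, 30:pt, 31:pt, 32:F, 33:F, 34:F, 35:F
edges: (10,1,has); (10,6,has); (10,8,has); (10,9,hask); (14,1,has); (14,1,hask); (14,8,has); (14,9,has); (20,8,has); (20,16,has); (20,17,has); (21,15,has); (21,16,has); (21,17,has); (25,0,has); (25,22,has); (25,24,has); (26,15,has); (26,22,has); (26,23,has); (27,17,has); (27,23,has); (27,24,has); (28,22,has); (28,23,has); (28,24,has); (32,6,has); (32,29,has); (32,31,has); (33,15,has); (33,29,has); (33,30,has); (34,16,has); (34,30,has); (34,31,has); (35,29,has); (35,30,has); (35,31,has)


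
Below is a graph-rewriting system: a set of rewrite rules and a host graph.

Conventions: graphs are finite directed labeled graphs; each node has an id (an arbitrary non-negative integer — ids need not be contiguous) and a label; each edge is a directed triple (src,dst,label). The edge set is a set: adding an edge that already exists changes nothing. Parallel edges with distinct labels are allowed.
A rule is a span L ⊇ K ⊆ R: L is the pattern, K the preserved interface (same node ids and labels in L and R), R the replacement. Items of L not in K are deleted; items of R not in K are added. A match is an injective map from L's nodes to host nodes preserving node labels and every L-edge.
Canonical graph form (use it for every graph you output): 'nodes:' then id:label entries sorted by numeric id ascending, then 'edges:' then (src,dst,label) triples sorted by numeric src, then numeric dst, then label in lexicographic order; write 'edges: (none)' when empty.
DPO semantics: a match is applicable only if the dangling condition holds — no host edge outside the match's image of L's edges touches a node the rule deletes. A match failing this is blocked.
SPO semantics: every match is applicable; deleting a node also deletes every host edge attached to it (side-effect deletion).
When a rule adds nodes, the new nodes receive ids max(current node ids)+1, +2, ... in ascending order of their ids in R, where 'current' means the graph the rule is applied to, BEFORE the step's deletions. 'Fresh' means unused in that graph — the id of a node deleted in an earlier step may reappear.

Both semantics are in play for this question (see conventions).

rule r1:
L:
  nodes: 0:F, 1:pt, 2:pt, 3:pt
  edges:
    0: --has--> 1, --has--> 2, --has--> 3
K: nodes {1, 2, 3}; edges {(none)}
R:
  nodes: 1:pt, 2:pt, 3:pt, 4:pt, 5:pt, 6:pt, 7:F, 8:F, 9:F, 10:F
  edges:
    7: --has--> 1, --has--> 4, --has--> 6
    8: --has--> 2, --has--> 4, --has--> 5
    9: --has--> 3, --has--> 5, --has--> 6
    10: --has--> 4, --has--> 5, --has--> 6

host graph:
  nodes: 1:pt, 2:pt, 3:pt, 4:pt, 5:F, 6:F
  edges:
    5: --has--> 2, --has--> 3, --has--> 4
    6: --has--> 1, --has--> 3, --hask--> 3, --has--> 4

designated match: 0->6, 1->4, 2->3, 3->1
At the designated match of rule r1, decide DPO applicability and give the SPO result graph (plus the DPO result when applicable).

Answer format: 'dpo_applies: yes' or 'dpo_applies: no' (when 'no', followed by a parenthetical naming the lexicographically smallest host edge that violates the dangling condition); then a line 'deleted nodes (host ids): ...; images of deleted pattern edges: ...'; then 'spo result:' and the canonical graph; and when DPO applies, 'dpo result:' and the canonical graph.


dpo_applies: no
(the rule deletes node 6, which keeps host edge (6,3,hask) outside the match image — the dangling condition fails, DPO blocks; SPO proceeds and side-deletes such edges)
deleted nodes (host ids): 6; images of deleted pattern edges: (6,1,has); (6,3,has); (6,4,has)
spo result:
nodes: 1:pt, 2:pt, 3:pt, 4:pt, 5:F, 7:pt, 8:pt, 9:pt, 10:F, 11:F, 12:F, 13:F
edges: (5,2,has); (5,3,has); (5,4,has); (10,4,has); (10,7,has); (10,9,has); (11,3,has); (11,7,has); (11,8,has); (12,1,has); (12,8,has); (12,9,has); (13,7,has); (13,8,has); (13,9,has)


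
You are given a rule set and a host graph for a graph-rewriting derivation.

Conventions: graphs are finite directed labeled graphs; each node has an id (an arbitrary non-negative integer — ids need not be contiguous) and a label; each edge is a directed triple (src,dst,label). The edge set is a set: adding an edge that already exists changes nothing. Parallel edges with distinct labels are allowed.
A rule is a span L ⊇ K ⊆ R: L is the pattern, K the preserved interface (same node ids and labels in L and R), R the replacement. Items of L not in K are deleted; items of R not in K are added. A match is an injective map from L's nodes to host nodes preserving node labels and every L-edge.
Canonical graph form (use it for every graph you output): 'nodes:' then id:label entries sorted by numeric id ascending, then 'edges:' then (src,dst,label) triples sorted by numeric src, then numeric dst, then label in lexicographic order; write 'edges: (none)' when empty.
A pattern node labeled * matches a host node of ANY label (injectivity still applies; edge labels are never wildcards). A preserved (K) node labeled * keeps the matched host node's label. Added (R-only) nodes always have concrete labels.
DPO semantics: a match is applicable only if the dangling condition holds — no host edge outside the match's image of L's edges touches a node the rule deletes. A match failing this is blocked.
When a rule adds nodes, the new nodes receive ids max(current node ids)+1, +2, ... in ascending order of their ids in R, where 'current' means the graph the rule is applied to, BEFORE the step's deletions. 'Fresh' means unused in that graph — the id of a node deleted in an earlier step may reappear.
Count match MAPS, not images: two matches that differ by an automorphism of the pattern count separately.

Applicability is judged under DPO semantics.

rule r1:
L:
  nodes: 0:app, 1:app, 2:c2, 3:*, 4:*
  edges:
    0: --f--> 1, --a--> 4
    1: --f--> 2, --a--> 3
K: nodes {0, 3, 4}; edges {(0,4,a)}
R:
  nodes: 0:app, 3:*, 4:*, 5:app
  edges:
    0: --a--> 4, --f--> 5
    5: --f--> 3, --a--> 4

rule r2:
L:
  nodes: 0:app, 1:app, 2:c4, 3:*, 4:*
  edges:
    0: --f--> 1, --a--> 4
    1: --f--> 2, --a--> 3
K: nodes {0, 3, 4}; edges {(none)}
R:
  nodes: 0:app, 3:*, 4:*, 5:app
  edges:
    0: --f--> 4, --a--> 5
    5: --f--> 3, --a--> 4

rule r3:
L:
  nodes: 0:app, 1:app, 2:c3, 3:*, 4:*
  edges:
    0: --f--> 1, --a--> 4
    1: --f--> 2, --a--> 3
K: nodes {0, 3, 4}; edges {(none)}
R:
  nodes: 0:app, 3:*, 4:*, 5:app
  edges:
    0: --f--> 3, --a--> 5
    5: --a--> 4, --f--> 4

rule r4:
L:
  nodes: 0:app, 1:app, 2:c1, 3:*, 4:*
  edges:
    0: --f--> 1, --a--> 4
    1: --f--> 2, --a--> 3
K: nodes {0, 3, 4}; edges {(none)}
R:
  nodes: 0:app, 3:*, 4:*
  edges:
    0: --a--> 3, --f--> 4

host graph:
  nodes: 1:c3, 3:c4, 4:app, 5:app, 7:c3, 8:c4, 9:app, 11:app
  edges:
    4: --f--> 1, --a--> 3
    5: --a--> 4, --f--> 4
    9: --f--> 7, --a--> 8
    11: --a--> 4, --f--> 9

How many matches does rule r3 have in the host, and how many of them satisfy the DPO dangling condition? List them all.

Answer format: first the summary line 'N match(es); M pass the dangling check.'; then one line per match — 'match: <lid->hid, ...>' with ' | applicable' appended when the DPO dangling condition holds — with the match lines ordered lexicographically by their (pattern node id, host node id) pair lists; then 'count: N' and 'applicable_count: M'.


1 match(es); 1 pass the dangling check.
match: 0->11, 1->9, 2->7, 3->8, 4->4 | applicable
count: 1
applicable_count: 1


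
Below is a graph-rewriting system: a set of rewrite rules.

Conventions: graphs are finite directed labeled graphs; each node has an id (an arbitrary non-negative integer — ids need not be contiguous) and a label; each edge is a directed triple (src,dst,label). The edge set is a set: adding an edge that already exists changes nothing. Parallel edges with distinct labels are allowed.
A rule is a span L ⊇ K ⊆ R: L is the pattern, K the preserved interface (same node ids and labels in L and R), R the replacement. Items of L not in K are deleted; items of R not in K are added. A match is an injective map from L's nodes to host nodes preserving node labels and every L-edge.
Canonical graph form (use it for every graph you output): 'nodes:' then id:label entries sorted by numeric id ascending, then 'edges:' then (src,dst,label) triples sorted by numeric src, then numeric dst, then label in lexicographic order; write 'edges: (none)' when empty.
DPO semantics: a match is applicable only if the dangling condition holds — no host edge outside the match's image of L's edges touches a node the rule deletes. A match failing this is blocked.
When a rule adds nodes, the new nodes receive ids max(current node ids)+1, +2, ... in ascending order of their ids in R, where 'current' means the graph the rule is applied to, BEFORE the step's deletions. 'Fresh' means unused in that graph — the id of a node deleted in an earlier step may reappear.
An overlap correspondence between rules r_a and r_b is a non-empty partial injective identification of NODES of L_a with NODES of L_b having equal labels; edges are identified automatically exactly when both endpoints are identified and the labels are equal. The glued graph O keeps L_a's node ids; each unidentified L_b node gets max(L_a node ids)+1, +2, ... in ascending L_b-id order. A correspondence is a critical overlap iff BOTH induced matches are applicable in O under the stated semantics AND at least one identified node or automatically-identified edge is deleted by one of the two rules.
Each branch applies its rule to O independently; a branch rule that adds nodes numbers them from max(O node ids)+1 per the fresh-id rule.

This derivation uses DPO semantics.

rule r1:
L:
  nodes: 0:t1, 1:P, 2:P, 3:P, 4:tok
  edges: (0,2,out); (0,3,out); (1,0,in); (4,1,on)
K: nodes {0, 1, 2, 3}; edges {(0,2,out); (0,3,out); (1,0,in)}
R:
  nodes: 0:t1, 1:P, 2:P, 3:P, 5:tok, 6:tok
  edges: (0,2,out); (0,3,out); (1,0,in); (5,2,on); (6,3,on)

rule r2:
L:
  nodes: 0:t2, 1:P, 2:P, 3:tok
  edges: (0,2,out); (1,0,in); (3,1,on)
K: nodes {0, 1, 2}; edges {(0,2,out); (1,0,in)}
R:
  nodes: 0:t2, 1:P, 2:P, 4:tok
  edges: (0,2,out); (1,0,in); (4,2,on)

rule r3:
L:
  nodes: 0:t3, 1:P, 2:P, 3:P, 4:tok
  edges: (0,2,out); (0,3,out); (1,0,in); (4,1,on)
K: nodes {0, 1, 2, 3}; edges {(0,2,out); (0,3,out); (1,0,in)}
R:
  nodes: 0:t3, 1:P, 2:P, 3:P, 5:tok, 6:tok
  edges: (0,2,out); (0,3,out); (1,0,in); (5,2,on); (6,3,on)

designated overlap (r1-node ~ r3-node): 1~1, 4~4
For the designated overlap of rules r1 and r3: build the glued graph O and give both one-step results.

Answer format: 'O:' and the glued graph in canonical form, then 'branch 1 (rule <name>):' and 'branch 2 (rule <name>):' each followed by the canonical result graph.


O:
nodes: 0:t1, 1:P, 2:P, 3:P, 4:tok, 5:t3, 6:P, 7:P
edges: (0,2,out); (0,3,out); (1,0,in); (1,5,in); (4,1,on); (5,6,out); (5,7,out)
branch 1 (rule r1):
nodes: 0:t1, 1:P, 2:P, 3:P, 5:t3, 6:P, 7:P, 8:tok, 9:tok
edges: (0,2,out); (0,3,out); (1,0,in); (1,5,in); (5,6,out); (5,7,out); (8,2,on); (9,3,on)
branch 2 (rule r3):
nodes: 0:t1, 1:P, 2:P, 3:P, 5:t3, 6:P, 7:P, 8:tok, 9:tok
edges: (0,2,out); (0,3,out); (1,0,in); (1,5,in); (5,6,out); (5,7,out); (8,6,on); (9,7,on)


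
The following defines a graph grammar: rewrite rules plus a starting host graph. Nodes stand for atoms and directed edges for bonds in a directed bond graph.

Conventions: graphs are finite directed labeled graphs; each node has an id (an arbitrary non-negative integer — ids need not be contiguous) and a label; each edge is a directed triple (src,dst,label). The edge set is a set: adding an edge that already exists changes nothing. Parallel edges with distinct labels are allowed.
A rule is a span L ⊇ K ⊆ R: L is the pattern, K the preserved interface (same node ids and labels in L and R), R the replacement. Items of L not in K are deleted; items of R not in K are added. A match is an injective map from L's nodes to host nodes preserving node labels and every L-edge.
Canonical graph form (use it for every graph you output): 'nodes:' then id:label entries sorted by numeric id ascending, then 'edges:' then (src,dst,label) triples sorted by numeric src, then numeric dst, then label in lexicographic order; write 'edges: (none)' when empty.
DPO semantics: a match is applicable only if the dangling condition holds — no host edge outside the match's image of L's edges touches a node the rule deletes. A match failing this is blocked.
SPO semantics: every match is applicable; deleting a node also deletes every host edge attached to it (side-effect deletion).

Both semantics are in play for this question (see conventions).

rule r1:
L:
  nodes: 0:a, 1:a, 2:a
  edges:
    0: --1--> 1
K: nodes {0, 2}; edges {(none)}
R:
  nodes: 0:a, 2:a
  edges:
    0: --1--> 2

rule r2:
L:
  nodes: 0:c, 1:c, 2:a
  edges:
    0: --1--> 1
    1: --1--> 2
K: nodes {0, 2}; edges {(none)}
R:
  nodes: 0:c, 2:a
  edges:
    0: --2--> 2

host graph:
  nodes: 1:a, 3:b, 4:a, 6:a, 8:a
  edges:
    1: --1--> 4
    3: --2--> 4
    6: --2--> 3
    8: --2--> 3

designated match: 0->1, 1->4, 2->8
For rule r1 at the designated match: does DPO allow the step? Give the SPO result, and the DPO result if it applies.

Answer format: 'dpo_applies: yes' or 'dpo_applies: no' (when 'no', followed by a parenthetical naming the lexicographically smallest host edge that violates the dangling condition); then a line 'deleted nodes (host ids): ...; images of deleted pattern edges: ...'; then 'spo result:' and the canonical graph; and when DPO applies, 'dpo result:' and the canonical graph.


dpo_applies: no
(the rule deletes node 4, which keeps host edge (3,4,2) outside the match image — the dangling condition fails, DPO blocks; SPO proceeds and side-deletes such edges)
deleted nodes (host ids): 4; images of deleted pattern edges: (1,4,1)
spo result:
nodes: 1:a, 3:b, 6:a, 8:a
edges: (1,8,1); (6,3,2); (8,3,2)


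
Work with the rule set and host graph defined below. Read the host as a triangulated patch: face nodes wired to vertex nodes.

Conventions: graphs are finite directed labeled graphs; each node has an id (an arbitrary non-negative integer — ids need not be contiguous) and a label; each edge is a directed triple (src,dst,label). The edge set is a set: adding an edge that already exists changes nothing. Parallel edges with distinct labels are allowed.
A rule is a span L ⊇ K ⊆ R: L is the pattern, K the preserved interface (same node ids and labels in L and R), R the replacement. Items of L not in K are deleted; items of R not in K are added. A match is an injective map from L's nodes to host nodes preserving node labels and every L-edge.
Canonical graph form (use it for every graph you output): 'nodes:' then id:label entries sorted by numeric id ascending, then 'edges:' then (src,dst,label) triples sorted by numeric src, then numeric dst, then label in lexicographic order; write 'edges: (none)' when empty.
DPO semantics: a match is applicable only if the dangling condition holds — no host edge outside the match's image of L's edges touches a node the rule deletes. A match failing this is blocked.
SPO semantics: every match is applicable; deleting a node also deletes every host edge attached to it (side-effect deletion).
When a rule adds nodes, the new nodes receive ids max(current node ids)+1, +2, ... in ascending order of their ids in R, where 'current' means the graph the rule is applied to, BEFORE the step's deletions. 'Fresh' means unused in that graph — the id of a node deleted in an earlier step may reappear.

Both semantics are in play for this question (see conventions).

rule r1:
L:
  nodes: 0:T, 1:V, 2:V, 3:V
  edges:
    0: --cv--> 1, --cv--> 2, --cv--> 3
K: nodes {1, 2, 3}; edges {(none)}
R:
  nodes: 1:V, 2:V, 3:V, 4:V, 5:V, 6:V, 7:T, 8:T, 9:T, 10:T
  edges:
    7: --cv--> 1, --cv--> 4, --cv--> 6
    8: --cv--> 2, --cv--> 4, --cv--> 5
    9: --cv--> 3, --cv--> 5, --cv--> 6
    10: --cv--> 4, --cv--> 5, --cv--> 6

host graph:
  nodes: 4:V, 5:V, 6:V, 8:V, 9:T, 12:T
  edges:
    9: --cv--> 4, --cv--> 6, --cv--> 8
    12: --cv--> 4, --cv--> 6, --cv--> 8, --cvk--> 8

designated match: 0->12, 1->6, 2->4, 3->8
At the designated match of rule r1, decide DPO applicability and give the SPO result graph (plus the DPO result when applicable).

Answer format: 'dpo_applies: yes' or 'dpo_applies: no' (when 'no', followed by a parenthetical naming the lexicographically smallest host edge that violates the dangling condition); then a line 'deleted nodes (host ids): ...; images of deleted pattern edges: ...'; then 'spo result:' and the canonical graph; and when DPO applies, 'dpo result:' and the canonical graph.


dpo_applies: no
(the rule deletes node 12, which keeps host edge (12,8,cvk) outside the match image — the dangling condition fails, DPO blocks; SPO proceeds and side-deletes such edges)
deleted nodes (host ids): 12; images of deleted pattern edges: (12,4,cv); (12,6,cv); (12,8,cv)
spo result:
nodes: 4:V, 5:V, 6:V, 8:V, 9:T, 13:V, 14:V, 15:V, 16:T, 17:T, 18:T, 19:T
edges: (9,4,cv); (9,6,cv); (9,8,cv); (16,6,cv); (16,13,cv); (16,15,cv); (17,4,cv); (17,13,cv); (17,14,cv); (18,8,cv); (18,14,cv); (18,15,cv); (19,13,cv); (19,14,cv); (19,15,cv)


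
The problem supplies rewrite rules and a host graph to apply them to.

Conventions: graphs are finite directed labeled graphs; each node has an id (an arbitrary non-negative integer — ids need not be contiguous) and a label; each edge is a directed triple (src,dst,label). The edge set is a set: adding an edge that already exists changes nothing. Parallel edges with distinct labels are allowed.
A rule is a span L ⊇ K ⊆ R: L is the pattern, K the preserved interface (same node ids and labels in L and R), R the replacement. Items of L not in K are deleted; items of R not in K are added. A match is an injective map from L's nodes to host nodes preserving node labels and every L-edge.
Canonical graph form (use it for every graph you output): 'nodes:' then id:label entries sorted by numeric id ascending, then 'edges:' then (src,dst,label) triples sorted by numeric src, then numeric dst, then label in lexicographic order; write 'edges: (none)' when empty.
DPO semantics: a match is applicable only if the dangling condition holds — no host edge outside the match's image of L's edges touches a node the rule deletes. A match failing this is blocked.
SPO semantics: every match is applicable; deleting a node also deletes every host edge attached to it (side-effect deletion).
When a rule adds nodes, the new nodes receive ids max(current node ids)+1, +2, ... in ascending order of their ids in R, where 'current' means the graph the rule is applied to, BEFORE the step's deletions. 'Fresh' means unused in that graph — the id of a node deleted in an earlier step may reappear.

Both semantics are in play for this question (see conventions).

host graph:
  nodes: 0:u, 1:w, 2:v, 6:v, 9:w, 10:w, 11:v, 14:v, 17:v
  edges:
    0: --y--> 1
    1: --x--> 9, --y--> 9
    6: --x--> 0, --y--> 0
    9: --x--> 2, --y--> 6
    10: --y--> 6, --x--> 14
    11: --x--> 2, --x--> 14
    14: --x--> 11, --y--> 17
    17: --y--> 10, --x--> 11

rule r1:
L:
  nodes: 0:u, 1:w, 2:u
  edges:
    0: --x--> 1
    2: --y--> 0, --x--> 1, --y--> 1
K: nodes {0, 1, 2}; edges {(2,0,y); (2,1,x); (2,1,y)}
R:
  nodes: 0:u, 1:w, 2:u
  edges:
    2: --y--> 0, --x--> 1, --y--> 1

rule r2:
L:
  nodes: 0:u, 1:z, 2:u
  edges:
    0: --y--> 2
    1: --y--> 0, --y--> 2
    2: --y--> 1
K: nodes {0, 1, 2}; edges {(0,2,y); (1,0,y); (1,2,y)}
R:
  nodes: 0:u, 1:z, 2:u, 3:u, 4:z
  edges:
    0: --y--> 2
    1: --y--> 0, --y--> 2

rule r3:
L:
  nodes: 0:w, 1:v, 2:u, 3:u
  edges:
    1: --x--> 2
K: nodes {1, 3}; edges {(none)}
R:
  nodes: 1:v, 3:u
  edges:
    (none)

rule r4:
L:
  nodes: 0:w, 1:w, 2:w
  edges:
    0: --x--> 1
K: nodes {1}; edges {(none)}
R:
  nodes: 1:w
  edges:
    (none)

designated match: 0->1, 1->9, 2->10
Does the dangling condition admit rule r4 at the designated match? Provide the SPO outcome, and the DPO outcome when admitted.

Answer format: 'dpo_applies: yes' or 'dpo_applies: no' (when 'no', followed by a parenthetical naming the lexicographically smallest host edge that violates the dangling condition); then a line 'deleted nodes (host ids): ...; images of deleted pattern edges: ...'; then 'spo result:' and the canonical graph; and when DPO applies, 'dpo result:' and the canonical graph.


dpo_applies: no
(the rule deletes node 1, which keeps host edge (0,1,y) outside the match image — the dangling condition fails, DPO blocks; SPO proceeds and side-deletes such edges)
deleted nodes (host ids): 1, 10; images of deleted pattern edges: (1,9,x)
spo result:
nodes: 0:u, 2:v, 6:v, 9:w, 11:v, 14:v, 17:v
edges: (6,0,x); (6,0,y); (9,2,x); (9,6,y); (11,2,x); (11,14,x); (14,11,x); (14,17,y); (17,11,x)


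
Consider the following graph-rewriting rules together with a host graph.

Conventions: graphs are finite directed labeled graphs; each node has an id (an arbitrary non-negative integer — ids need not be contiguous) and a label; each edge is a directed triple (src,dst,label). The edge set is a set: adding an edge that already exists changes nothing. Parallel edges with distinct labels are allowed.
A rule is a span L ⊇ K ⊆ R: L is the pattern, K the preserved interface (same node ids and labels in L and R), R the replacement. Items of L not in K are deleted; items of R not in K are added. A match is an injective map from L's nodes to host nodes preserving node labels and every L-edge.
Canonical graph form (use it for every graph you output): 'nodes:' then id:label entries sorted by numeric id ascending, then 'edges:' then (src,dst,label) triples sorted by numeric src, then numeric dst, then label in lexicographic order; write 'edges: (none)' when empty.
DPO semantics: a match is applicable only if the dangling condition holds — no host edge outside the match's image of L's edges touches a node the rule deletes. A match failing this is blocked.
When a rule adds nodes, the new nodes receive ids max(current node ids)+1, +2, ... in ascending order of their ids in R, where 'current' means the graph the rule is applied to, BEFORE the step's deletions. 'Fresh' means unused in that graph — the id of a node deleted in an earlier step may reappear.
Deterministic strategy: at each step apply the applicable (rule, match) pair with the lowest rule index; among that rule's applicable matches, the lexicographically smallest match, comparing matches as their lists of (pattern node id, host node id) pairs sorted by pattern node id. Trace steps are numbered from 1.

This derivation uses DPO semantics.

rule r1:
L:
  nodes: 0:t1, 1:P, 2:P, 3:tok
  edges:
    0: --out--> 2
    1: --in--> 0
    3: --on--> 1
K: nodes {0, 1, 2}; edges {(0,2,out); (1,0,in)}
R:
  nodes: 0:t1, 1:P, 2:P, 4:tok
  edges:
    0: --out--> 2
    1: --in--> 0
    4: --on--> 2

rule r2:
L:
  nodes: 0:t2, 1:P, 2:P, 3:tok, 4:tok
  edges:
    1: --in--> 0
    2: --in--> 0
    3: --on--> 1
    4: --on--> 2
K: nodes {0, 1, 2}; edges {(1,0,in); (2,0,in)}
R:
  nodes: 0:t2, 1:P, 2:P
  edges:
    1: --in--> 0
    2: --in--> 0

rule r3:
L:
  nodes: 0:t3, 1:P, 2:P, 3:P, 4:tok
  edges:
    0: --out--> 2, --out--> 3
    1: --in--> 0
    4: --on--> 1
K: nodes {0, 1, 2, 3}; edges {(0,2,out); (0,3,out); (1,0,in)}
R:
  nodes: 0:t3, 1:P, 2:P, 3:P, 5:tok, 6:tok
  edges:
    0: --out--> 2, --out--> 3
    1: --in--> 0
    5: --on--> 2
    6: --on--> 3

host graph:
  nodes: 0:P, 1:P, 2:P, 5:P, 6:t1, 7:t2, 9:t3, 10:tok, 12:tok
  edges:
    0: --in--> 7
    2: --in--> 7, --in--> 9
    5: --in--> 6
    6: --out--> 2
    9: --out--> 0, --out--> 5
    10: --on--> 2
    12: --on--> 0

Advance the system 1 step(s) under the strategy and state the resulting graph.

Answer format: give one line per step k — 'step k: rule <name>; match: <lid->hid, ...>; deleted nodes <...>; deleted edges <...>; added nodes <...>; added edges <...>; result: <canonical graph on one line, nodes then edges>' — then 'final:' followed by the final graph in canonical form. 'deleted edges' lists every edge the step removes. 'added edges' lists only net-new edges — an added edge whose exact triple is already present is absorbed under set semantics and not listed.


step 1: rule r2; match: 0->7, 1->0, 2->2, 3->12, 4->10; deleted nodes 10, 12; deleted edges (10,2,on); (12,0,on); added nodes (none); added edges (none); result: nodes: 0:P, 1:P, 2:P, 5:P, 6:t1, 7:t2, 9:t3 edges: (0,7,in); (2,7,in); (2,9,in); (5,6,in); (6,2,out); (9,0,out); (9,5,out)
final:
nodes: 0:P, 1:P, 2:P, 5:P, 6:t1, 7:t2, 9:t3
edges: (0,7,in); (2,7,in); (2,9,in); (5,6,in); (6,2,out); (9,0,out); (9,5,out)


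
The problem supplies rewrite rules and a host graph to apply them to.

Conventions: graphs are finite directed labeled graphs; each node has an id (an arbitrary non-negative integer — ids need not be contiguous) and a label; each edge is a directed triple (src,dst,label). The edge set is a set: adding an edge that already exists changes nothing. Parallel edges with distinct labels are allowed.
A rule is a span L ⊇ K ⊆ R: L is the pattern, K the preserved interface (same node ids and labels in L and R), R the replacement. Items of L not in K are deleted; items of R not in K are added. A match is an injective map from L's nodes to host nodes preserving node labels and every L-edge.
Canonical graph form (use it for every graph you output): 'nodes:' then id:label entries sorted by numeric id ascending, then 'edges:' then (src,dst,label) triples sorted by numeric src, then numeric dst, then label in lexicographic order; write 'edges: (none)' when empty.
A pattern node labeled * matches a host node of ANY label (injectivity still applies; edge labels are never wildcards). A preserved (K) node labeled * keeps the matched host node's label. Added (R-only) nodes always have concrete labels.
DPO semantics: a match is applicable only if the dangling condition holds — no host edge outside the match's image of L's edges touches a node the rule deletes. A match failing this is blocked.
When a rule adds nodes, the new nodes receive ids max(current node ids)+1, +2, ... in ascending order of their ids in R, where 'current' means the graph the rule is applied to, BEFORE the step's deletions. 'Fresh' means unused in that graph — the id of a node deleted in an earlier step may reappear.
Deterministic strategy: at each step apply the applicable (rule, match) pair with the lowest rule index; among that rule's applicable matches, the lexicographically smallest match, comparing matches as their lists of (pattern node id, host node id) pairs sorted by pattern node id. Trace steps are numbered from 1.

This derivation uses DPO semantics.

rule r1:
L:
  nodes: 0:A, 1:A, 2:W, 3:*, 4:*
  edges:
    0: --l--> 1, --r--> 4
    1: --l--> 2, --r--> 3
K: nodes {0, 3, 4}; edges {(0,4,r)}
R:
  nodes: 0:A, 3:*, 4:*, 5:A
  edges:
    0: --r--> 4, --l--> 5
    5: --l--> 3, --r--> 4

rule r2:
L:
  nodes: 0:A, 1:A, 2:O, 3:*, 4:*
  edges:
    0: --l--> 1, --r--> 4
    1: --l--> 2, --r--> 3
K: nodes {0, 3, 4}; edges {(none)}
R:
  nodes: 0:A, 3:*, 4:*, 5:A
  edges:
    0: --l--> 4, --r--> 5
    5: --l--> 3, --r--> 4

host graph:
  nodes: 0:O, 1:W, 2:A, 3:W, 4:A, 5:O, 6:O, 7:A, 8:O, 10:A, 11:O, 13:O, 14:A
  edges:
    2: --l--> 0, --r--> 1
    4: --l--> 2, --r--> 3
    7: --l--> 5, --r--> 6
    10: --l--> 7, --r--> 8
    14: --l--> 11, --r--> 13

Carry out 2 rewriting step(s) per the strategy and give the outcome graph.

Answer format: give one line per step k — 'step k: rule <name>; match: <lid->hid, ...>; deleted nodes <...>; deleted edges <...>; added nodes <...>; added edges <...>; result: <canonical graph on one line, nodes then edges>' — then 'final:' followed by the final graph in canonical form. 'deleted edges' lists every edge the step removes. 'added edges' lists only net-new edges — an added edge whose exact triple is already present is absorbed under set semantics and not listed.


step 1: rule r2; match: 0->4, 1->2, 2->0, 3->1, 4->3; deleted nodes 0, 2; deleted edges (2,0,l); (2,1,r); (4,2,l); (4,3,r); added nodes 15; added edges (4,3,l); (4,15,r); (15,1,l); (15,3,r); result: nodes: 1:W, 3:W, 4:A, 5:O, 6:O, 7:A, 8:O, 10:A, 11:O, 13:O, 14:A, 15:A edges: (4,3,l); (4,15,r); (7,5,l); (7,6,r); (10,7,l); (10,8,r); (14,11,l); (14,13,r); (15,1,l); (15,3,r)
step 2: rule r2; match: 0->10, 1->7, 2->5, 3->6, 4->8; deleted nodes 5, 7; deleted edges (7,5,l); (7,6,r); (10,7,l); (10,8,r); added nodes 16; added edges (10,8,l); (10,16,r); (16,6,l); (16,8,r); result: nodes: 1:W, 3:W, 4:A, 6:O, 8:O, 10:A, 11:O, 13:O, 14:A, 15:A, 16:A edges: (4,3,l); (4,15,r); (10,8,l); (10,16,r); (14,11,l); (14,13,r); (15,1,l); (15,3,r); (16,6,l); (16,8,r)
final:
nodes: 1:W, 3:W, 4:A, 6:O, 8:O, 10:A, 11:O, 13:O, 14:A, 15:A, 16:A
edges: (4,3,l); (4,15,r); (10,8,l); (10,16,r); (14,11,l); (14,13,r); (15,1,l); (15,3,r); (16,6,l); (16,8,r)


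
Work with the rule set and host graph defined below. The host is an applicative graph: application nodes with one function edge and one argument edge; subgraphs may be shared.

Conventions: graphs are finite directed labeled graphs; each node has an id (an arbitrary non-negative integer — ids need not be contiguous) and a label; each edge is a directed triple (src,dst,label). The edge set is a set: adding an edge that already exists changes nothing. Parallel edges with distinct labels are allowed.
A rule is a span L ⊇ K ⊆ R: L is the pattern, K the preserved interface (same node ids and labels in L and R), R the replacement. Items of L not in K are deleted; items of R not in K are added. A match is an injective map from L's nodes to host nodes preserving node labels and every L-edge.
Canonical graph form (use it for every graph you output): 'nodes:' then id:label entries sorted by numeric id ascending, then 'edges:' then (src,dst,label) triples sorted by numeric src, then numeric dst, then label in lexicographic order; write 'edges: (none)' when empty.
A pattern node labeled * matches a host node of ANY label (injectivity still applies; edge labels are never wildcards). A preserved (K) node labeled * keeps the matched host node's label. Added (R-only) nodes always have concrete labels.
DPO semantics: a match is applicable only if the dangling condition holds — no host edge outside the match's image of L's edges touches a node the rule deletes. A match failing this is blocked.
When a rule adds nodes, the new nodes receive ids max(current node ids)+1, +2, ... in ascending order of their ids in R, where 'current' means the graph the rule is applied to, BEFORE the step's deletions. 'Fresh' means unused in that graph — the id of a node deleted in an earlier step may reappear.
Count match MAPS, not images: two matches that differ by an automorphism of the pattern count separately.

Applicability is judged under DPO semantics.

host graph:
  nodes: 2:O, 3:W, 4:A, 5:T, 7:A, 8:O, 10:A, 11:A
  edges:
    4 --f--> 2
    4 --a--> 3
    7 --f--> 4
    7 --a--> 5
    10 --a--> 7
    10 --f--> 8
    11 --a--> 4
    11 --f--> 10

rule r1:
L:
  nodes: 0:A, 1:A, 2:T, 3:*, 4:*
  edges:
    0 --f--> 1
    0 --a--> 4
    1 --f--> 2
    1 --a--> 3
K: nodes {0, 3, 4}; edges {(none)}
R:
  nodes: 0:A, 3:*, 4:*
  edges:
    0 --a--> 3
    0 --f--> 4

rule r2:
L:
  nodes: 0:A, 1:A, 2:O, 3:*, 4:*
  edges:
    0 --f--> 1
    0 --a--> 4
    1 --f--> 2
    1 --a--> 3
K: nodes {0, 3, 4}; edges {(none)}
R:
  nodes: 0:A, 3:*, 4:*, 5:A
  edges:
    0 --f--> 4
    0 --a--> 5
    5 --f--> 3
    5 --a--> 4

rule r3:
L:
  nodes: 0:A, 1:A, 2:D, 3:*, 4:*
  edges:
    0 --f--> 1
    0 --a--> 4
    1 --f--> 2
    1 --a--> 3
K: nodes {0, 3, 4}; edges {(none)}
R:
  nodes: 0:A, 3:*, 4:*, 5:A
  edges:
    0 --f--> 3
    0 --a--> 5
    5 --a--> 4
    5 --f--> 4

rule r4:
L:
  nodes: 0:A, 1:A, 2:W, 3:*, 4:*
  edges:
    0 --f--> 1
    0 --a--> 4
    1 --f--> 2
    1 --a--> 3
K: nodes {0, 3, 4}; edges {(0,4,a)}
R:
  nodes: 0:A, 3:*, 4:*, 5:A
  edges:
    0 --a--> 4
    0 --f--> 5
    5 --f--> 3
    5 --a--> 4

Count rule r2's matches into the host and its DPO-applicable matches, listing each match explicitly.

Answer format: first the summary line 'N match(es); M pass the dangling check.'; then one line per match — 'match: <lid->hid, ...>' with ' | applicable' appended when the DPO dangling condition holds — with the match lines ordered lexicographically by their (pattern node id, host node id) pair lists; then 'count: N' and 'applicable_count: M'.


2 match(es); 1 pass the dangling check.
match: 0->7, 1->4, 2->2, 3->3, 4->5
match: 0->11, 1->10, 2->8, 3->7, 4->4 | applicable
count: 2
applicable_count: 1


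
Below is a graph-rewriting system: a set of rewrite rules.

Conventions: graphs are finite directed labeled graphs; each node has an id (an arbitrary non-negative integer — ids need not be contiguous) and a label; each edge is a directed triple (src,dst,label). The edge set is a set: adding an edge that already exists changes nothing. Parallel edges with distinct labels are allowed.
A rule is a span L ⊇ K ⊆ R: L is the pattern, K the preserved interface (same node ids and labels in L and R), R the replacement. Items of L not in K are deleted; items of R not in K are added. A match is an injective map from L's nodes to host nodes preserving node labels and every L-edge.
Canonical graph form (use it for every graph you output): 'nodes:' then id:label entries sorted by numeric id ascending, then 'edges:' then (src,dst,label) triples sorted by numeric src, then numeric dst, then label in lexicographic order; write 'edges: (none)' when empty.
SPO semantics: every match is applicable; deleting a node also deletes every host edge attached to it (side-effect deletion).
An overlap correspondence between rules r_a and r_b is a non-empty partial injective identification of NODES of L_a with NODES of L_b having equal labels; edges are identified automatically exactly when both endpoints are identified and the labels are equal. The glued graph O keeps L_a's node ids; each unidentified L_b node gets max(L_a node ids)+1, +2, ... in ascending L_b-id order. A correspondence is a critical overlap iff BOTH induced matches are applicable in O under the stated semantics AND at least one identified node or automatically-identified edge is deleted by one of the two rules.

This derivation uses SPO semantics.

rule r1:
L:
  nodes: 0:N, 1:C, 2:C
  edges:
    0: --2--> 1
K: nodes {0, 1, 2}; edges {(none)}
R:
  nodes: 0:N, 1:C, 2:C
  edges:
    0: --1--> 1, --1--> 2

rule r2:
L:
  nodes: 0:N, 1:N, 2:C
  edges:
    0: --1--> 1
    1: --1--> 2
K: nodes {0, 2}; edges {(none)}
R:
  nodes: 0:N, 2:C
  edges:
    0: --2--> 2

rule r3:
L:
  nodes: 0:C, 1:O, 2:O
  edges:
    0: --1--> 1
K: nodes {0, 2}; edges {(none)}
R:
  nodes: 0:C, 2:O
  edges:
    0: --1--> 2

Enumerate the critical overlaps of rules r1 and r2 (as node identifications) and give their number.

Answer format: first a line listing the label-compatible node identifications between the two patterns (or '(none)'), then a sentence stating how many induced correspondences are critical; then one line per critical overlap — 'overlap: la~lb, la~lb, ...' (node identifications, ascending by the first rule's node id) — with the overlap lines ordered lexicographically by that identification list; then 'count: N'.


label-compatible node identifications between L(r1) and L(r2): 0~0, 0~1, 1~2, 2~2
3 of the induced correspondences are critical overlaps of r1 and r2.
overlap: 0~1
overlap: 0~1, 1~2
overlap: 0~1, 2~2
count: 3
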